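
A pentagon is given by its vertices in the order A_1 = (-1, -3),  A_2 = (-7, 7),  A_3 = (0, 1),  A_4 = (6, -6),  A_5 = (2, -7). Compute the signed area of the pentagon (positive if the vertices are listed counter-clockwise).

Apply the shoelace (surveyor's) formula: 2A = Σ (x_i·y_{i+1} − x_{i+1}·y_i), indices taken mod 5.
Σ = (-28) + (-7) + (-6) + (-30) + (-13) = -84
Signed area = Σ/2 = -42 (negative ⇒ clockwise traversal).

-42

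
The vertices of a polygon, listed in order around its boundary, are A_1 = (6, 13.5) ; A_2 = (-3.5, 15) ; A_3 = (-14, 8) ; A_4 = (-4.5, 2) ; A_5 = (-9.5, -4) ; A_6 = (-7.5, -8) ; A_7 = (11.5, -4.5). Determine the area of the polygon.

Apply Gauss's area formula: 2A = Σ (x_i·y_{i+1} − x_{i+1}·y_i), indices taken mod 7.
A_1→A_2: (6)(15) − (-3.5)(13.5) = 137.25
A_2→A_3: (-3.5)(8) − (-14)(15) = 182
A_3→A_4: (-14)(2) − (-4.5)(8) = 8
A_4→A_5: (-4.5)(-4) − (-9.5)(2) = 37
A_5→A_6: (-9.5)(-8) − (-7.5)(-4) = 46
A_6→A_7: (-7.5)(-4.5) − (11.5)(-8) = 125.75
A_7→A_1: (11.5)(13.5) − (6)(-4.5) = 182.25
Σ = 718.25
Area = |Σ|/2 = 359.125.

359.125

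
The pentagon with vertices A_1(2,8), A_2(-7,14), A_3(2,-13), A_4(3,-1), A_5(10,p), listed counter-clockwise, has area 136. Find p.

-2

Write out the shoelace sum; only the two edges meeting at A_5 involve p:
2·Area = [(3·p − 10·(-1)) + (10·8 − 2·p)] + 184
       = 1·p + 274 = 272
⇒ p = -2.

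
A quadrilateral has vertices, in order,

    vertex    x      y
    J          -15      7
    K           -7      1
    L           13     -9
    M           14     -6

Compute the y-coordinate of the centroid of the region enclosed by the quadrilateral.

-2

Apply the surveyor's formula. First the cross-terms c_i = x_i·y_{i+1} − x_{i+1}·y_i:
  34, 50, 48, 8  ⇒  2A = 140, A = 70.
Then Σ (y_i + y_{i+1})·c_i = -840, so ȳ = -840 / (6·70) = -2.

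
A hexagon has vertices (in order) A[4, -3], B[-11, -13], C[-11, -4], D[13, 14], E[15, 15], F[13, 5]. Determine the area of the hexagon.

240

Cross-terms: -85, -99, -102, -15, -120, -59  ⇒  Σ = -480
Area = |Σ|/2 = 240.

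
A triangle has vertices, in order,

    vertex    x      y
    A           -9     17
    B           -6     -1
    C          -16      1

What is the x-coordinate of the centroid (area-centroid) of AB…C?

-31/3

Apply the shoelace formula. First the cross-terms c_i = x_i·y_{i+1} − x_{i+1}·y_i:
  111, -22, -263  ⇒  2A = -174, A = -87.
Then Σ (x_i + x_{i+1})·c_i = 5394, so x̄ = 5394 / (6·(-87)) = -31/3.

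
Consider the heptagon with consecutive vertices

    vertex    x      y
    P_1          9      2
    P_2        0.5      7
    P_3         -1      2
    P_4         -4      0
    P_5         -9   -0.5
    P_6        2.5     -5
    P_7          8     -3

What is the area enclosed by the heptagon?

Apply the shoelace formula: 2A = Σ (x_i·y_{i+1} − x_{i+1}·y_i), indices taken mod 7.
P_1→P_2: (9)(7) − (0.5)(2) = 62
P_2→P_3: (0.5)(2) − (-1)(7) = 8
P_3→P_4: (-1)(0) − (-4)(2) = 8
P_4→P_5: (-4)(-0.5) − (-9)(0) = 2
P_5→P_6: (-9)(-5) − (2.5)(-0.5) = 46.25
P_6→P_7: (2.5)(-3) − (8)(-5) = 32.5
P_7→P_1: (8)(2) − (9)(-3) = 43
Σ = 201.75
Area = |Σ|/2 = 100.875.

100.875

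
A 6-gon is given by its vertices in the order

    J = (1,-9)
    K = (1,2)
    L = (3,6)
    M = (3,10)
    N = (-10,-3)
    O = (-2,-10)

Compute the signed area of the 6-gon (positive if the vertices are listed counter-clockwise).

J→K: (1)(2) − (1)(-9) = 11
K→L: (1)(6) − (3)(2) = 0
L→M: (3)(10) − (3)(6) = 12
M→N: (3)(-3) − (-10)(10) = 91
N→O: (-10)(-10) − (-2)(-3) = 94
O→J: (-2)(-9) − (1)(-10) = 28
Σ = 236
Signed area = Σ/2 = 118 (positive ⇒ counter-clockwise traversal).

118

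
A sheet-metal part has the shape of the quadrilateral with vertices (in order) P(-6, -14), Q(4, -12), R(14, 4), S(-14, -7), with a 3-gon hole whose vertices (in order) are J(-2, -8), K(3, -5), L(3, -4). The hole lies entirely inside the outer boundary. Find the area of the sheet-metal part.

Outer boundary:
Apply Gauss's area formula: 2A = Σ (x_i·y_{i+1} − x_{i+1}·y_i), indices taken mod 4.
P→Q: (-6)(-12) − (4)(-14) = 128
Q→R: (4)(4) − (14)(-12) = 184
R→S: (14)(-7) − (-14)(4) = -42
S→P: (-14)(-14) − (-6)(-7) = 154
Σ = 424
Area = |Σ|/2 = 212.
Hole:
Apply Gauss's area formula: 2A = Σ (x_i·y_{i+1} − x_{i+1}·y_i), indices taken mod 3.
Σ = (34) + (3) + (-32) = 5
Area = |Σ|/2 = 2.5.
Net area = 212 − 2.5 = 209.5.

209.5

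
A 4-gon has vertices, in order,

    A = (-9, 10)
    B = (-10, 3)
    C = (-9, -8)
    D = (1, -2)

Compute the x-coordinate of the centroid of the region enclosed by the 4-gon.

Apply the shoelace formula. First the cross-terms c_i = x_i·y_{i+1} − x_{i+1}·y_i:
  73, 107, 26, -8  ⇒  2A = 198, A = 99.
Then Σ (x_i + x_{i+1})·c_i = -3564, so x̄ = -3564 / (6·99) = -6.

-6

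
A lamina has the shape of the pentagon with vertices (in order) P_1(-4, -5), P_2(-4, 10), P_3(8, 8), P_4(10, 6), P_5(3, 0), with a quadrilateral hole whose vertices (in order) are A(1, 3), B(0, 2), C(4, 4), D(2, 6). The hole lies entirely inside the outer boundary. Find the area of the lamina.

113.5

Outer boundary:
Apply the surveyor's formula: 2A = Σ (x_i·y_{i+1} − x_{i+1}·y_i), indices taken mod 5.
Cross-terms: -60, -112, -32, -18, -15  ⇒  Σ = -237
Area = |Σ|/2 = 118.5.
Hole:
Apply Gauss's area formula: 2A = Σ (x_i·y_{i+1} − x_{i+1}·y_i), indices taken mod 4.
Cross-terms: 2, -8, 16, 0  ⇒  Σ = 10
Area = |Σ|/2 = 5.
Net area = 118.5 − 5 = 113.5.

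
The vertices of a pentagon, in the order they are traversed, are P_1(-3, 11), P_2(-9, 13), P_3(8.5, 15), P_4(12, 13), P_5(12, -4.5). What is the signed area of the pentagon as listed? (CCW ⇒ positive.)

-173.25

Σ = (60) + (-245.5) + (-69.5) + (-210) + (118.5) = -346.5
Signed area = Σ/2 = -173.25 (negative ⇒ clockwise traversal).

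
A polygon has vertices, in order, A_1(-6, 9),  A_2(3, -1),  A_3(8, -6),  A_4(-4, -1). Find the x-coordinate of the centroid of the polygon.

Apply the shoelace formula. First the cross-terms c_i = x_i·y_{i+1} − x_{i+1}·y_i:
  -21, -10, -32, -42  ⇒  2A = -105, A = -52.5.
Then Σ (x_i + x_{i+1})·c_i = 245, so x̄ = 245 / (6·(-52.5)) = -7/9.

-7/9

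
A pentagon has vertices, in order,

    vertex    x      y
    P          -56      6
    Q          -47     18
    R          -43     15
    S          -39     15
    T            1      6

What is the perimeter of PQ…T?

122

|PQ| = √((9)² + (12)²) = √225 = 15
|QR| = √((4)² + (-3)²) = √25 = 5
|RS| = √((4)² + (0)²) = √16 = 4
|ST| = √((40)² + (-9)²) = √1681 = 41
|TP| = √((-57)² + (0)²) = √3249 = 57
Perimeter = 15 + 5 + 4 + 41 + 57 = 122.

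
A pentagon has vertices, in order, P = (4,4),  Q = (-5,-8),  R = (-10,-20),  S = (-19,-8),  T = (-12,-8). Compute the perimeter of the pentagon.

|PQ| = √((-9)² + (-12)²) = √225 = 15
|QR| = √((-5)² + (-12)²) = √169 = 13
|RS| = √((-9)² + (12)²) = √225 = 15
|ST| = √((7)² + (0)²) = √49 = 7
|TP| = √((16)² + (12)²) = √400 = 20
Perimeter = 15 + 13 + 15 + 7 + 20 = 70.

70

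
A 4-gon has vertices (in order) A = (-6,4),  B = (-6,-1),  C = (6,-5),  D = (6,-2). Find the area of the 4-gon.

Apply the surveyor's formula: 2A = Σ (x_i·y_{i+1} − x_{i+1}·y_i), indices taken mod 4.
A→B: (-6)(-1) − (-6)(4) = 30
B→C: (-6)(-5) − (6)(-1) = 36
C→D: (6)(-2) − (6)(-5) = 18
D→A: (6)(4) − (-6)(-2) = 12
Σ = 96
Area = |Σ|/2 = 48.

48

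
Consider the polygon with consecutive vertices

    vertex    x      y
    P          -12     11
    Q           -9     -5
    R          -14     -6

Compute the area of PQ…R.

41.5

Σ = (159) + (-16) + (-226) = -83
Area = |Σ|/2 = 41.5.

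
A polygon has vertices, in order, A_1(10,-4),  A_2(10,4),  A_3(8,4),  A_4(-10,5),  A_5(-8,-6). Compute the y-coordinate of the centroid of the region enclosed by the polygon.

Apply Gauss's area formula. First the cross-terms c_i = x_i·y_{i+1} − x_{i+1}·y_i:
  80, 8, 80, 100, 92  ⇒  2A = 360, A = 180.
Then Σ (y_i + y_{i+1})·c_i = -236, so ȳ = -236 / (6·180) = -59/270.

-59/270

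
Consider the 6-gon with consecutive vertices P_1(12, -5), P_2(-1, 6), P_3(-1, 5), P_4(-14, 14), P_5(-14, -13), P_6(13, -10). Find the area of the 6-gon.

433

Apply the shoelace (surveyor's) formula: 2A = Σ (x_i·y_{i+1} − x_{i+1}·y_i), indices taken mod 6.
Σ = (67) + (1) + (56) + (378) + (309) + (55) = 866
Area = |Σ|/2 = 433.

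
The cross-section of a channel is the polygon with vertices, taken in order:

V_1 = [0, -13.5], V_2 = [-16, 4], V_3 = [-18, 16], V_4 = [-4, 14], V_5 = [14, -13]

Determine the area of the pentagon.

460.5

Cross-terms: -216, -184, -188, -144, -189  ⇒  Σ = -921
Area = |Σ|/2 = 460.5.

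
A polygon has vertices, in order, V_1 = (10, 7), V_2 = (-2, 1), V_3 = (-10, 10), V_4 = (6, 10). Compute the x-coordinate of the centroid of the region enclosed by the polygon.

Apply the shoelace formula. First the cross-terms c_i = x_i·y_{i+1} − x_{i+1}·y_i:
  24, -10, -160, -58  ⇒  2A = -204, A = -102.
Then Σ (x_i + x_{i+1})·c_i = 24, so x̄ = 24 / (6·(-102)) = -2/51.

-2/51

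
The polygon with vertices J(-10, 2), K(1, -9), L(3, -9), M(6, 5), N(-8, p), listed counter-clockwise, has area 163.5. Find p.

8

The doubled signed area Σ (x_i y_{i+1} − x_{i+1} y_i) is linear in p.
With p=0 it equals 199; the coefficient of p is 16 (from the two edges through N).
So 16·p + 199 = 2·163.5 = 327 ⇒ p = 8.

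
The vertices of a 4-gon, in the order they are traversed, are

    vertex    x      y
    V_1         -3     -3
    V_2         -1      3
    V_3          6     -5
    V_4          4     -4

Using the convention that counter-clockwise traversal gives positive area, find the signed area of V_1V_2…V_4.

-26.5

Apply the shoelace (surveyor's) formula: 2A = Σ (x_i·y_{i+1} − x_{i+1}·y_i), indices taken mod 4.
Σ = (-12) + (-13) + (-4) + (-24) = -53
Signed area = Σ/2 = -26.5 (negative ⇒ clockwise traversal).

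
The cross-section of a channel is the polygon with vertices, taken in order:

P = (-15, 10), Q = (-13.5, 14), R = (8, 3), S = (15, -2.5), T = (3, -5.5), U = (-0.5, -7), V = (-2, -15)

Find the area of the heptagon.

Apply the shoelace formula: 2A = Σ (x_i·y_{i+1} − x_{i+1}·y_i), indices taken mod 7.
Σ = (-75) + (-152.5) + (-65) + (-75) + (-23.75) + (-6.5) + (-245) = -642.75
Area = |Σ|/2 = 321.375.

321.375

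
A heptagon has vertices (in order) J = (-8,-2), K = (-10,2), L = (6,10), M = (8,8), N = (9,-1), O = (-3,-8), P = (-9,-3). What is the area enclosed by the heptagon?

202

Apply the surveyor's formula: 2A = Σ (x_i·y_{i+1} − x_{i+1}·y_i), indices taken mod 7.
Σ = (-36) + (-112) + (-32) + (-80) + (-75) + (-63) + (-6) = -404
Area = |Σ|/2 = 202.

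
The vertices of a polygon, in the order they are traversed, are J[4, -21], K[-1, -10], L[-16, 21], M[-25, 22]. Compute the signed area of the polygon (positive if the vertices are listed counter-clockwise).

184

Σ = (-61) + (-181) + (173) + (437) = 368
Signed area = Σ/2 = 184 (positive ⇒ counter-clockwise traversal).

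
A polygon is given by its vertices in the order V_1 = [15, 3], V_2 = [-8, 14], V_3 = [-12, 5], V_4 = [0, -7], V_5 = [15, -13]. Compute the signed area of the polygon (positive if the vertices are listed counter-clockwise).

Apply the shoelace (surveyor's) formula: 2A = Σ (x_i·y_{i+1} − x_{i+1}·y_i), indices taken mod 5.
Σ = (234) + (128) + (84) + (105) + (240) = 791
Signed area = Σ/2 = 395.5 (positive ⇒ counter-clockwise traversal).

395.5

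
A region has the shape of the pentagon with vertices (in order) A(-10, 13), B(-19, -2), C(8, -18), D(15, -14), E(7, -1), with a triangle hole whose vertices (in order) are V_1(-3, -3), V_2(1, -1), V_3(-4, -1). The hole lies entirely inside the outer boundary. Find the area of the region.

Outer boundary:
Apply the surveyor's formula: 2A = Σ (x_i·y_{i+1} − x_{i+1}·y_i), indices taken mod 5.
Σ = (267) + (358) + (158) + (83) + (81) = 947
Area = |Σ|/2 = 473.5.
Hole:
Apply the surveyor's formula: 2A = Σ (x_i·y_{i+1} − x_{i+1}·y_i), indices taken mod 3.
Cross-terms: 6, -5, 9  ⇒  Σ = 10
Area = |Σ|/2 = 5.
Net area = 473.5 − 5 = 468.5.

468.5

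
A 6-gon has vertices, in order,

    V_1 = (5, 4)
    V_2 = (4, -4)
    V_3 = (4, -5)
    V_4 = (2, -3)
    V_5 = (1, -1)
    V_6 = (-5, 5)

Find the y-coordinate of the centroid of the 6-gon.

119/86

Apply the surveyor's formula. First the cross-terms c_i = x_i·y_{i+1} − x_{i+1}·y_i:
  -36, -4, -2, 1, 0, -45  ⇒  2A = -86, A = -43.
Then Σ (y_i + y_{i+1})·c_i = -357, so ȳ = -357 / (6·(-43)) = 119/86.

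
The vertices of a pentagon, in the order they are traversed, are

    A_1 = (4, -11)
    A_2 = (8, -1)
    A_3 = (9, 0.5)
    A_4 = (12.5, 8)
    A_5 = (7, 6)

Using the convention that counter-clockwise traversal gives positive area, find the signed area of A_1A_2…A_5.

Σ = (84) + (13) + (65.75) + (19) + (-101) = 80.75
Signed area = Σ/2 = 40.375 (positive ⇒ counter-clockwise traversal).

40.375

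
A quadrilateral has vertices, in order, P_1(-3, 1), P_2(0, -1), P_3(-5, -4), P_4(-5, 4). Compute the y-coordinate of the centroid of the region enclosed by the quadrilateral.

Apply the surveyor's formula. First the cross-terms c_i = x_i·y_{i+1} − x_{i+1}·y_i:
  3, -5, -40, 7  ⇒  2A = -35, A = -17.5.
Then Σ (y_i + y_{i+1})·c_i = 60, so ȳ = 60 / (6·(-17.5)) = -4/7.

-4/7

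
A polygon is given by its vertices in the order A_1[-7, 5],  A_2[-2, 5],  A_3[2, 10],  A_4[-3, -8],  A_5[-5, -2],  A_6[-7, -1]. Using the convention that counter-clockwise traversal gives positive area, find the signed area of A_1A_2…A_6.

-63

Apply the surveyor's formula: 2A = Σ (x_i·y_{i+1} − x_{i+1}·y_i), indices taken mod 6.
A_1→A_2: (-7)(5) − (-2)(5) = -25
A_2→A_3: (-2)(10) − (2)(5) = -30
A_3→A_4: (2)(-8) − (-3)(10) = 14
A_4→A_5: (-3)(-2) − (-5)(-8) = -34
A_5→A_6: (-5)(-1) − (-7)(-2) = -9
A_6→A_1: (-7)(5) − (-7)(-1) = -42
Σ = -126
Signed area = Σ/2 = -63 (negative ⇒ clockwise traversal).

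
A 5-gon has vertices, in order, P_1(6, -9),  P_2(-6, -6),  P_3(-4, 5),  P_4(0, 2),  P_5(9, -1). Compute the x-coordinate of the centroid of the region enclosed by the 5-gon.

143/147

Apply the surveyor's formula. First the cross-terms c_i = x_i·y_{i+1} − x_{i+1}·y_i:
  -90, -54, -8, -18, -75  ⇒  2A = -245, A = -122.5.
Then Σ (x_i + x_{i+1})·c_i = -715, so x̄ = -715 / (6·(-122.5)) = 143/147.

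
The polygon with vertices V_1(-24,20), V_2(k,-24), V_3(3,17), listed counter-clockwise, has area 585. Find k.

-18

Write out the shoelace sum; only the two edges meeting at V_2 involve k:
2·Area = [((-24)·(-24) − k·20) + (k·17 − 3·(-24))] + 468
       = -3·k + 1116 = 1170
⇒ k = -18.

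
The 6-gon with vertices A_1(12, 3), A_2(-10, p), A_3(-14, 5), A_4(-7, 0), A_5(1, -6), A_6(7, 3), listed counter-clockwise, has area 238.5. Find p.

15

Write out the shoelace sum; only the two edges meeting at A_2 involve p:
2·Area = [(12·p − (-10)·3) + ((-10)·5 − (-14)·p)] + 107
       = 26·p + 87 = 477
⇒ p = 15.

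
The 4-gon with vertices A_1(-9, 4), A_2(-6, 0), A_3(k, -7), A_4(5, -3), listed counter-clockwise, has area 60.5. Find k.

-9

The doubled signed area Σ (x_i y_{i+1} − x_{i+1} y_i) is linear in k.
With k=0 it equals 94; the coefficient of k is -3 (from the two edges through A_3).
So -3·k + 94 = 2·60.5 = 121 ⇒ k = -9.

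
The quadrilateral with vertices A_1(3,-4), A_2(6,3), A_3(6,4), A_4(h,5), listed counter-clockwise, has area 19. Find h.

Write out the shoelace sum; only the two edges meeting at A_4 involve h:
2·Area = [(6·5 − h·4) + (h·(-4) − 3·5)] + 39
       = -8·h + 54 = 38
⇒ h = 2.

2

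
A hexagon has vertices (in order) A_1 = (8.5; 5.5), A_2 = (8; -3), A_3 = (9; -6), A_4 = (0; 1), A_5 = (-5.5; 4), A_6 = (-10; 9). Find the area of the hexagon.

108.5

Apply the shoelace formula: 2A = Σ (x_i·y_{i+1} − x_{i+1}·y_i), indices taken mod 6.
A_1→A_2: (8.5)(-3) − (8)(5.5) = -69.5
A_2→A_3: (8)(-6) − (9)(-3) = -21
A_3→A_4: (9)(1) − (0)(-6) = 9
A_4→A_5: (0)(4) − (-5.5)(1) = 5.5
A_5→A_6: (-5.5)(9) − (-10)(4) = -9.5
A_6→A_1: (-10)(5.5) − (8.5)(9) = -131.5
Σ = -217
Area = |Σ|/2 = 108.5.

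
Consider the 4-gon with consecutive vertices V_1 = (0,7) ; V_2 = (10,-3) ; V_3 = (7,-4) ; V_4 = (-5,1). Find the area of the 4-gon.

68.5

V_1→V_2: (0)(-3) − (10)(7) = -70
V_2→V_3: (10)(-4) − (7)(-3) = -19
V_3→V_4: (7)(1) − (-5)(-4) = -13
V_4→V_1: (-5)(7) − (0)(1) = -35
Σ = -137
Area = |Σ|/2 = 68.5.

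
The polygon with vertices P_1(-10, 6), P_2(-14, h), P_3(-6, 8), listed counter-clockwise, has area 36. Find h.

Write out the shoelace sum; only the two edges meeting at P_2 involve h:
2·Area = [((-10)·h − (-14)·6) + ((-14)·8 − (-6)·h)] + 44
       = -4·h + 16 = 72
⇒ h = -14.

-14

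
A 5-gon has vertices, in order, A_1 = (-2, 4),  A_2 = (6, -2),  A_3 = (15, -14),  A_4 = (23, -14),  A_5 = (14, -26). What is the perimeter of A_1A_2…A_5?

|A_1A_2| = √((8)² + (-6)²) = √100 = 10
|A_2A_3| = √((9)² + (-12)²) = √225 = 15
|A_3A_4| = √((8)² + (0)²) = √64 = 8
|A_4A_5| = √((-9)² + (-12)²) = √225 = 15
|A_5A_1| = √((-16)² + (30)²) = √1156 = 34
Perimeter = 10 + 15 + 8 + 15 + 34 = 82.

82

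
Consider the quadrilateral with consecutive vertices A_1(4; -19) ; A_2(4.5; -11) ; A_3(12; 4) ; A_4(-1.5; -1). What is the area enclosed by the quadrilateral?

Σ = (41.5) + (150) + (-6) + (32.5) = 218
Area = |Σ|/2 = 109.

109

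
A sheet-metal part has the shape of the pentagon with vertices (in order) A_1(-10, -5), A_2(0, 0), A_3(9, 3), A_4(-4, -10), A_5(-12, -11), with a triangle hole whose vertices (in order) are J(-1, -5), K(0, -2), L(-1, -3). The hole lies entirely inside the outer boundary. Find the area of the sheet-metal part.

Outer boundary:
Apply the shoelace formula: 2A = Σ (x_i·y_{i+1} − x_{i+1}·y_i), indices taken mod 5.
Σ = (0) + (0) + (-78) + (-76) + (-50) = -204
Area = |Σ|/2 = 102.
Hole:
Apply the shoelace (surveyor's) formula: 2A = Σ (x_i·y_{i+1} − x_{i+1}·y_i), indices taken mod 3.
Σ = (2) + (-2) + (2) = 2
Area = |Σ|/2 = 1.
Net area = 102 − 1 = 101.

101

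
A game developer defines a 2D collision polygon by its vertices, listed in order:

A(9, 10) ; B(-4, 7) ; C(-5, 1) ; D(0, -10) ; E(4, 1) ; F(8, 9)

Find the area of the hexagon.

125.5

Apply the surveyor's formula: 2A = Σ (x_i·y_{i+1} − x_{i+1}·y_i), indices taken mod 6.
Σ = (103) + (31) + (50) + (40) + (28) + (-1) = 251
Area = |Σ|/2 = 125.5.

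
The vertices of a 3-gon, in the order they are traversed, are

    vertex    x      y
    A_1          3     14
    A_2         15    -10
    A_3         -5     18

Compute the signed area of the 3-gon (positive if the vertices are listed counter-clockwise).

Apply the shoelace (surveyor's) formula: 2A = Σ (x_i·y_{i+1} − x_{i+1}·y_i), indices taken mod 3.
Σ = (-240) + (220) + (-124) = -144
Signed area = Σ/2 = -72 (negative ⇒ clockwise traversal).

-72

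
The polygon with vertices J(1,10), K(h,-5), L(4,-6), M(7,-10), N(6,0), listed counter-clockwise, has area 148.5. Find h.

The doubled signed area Σ (x_i y_{i+1} − x_{i+1} y_i) is linear in h.
With h=0 it equals 137; the coefficient of h is -16 (from the two edges through K).
So -16·h + 137 = 2·148.5 = 297 ⇒ h = -10.

-10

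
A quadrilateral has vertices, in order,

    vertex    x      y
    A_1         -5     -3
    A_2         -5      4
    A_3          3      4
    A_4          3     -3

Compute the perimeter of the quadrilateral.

30

|A_1A_2| = √((0)² + (7)²) = √49 = 7
|A_2A_3| = √((8)² + (0)²) = √64 = 8
|A_3A_4| = √((0)² + (-7)²) = √49 = 7
|A_4A_1| = √((-8)² + (0)²) = √64 = 8
Perimeter = 7 + 8 + 7 + 8 = 30.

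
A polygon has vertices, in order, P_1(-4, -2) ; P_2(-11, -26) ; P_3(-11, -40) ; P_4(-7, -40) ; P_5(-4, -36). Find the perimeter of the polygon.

|P_1P_2| = √((-7)² + (-24)²) = √625 = 25
|P_2P_3| = √((0)² + (-14)²) = √196 = 14
|P_3P_4| = √((4)² + (0)²) = √16 = 4
|P_4P_5| = √((3)² + (4)²) = √25 = 5
|P_5P_1| = √((0)² + (34)²) = √1156 = 34
Perimeter = 25 + 14 + 4 + 5 + 34 = 82.

82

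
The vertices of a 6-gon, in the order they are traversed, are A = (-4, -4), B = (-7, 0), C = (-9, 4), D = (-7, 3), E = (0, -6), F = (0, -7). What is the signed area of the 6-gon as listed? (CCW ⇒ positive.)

-20.5

Apply Gauss's area formula: 2A = Σ (x_i·y_{i+1} − x_{i+1}·y_i), indices taken mod 6.
Cross-terms: -28, -28, 1, 42, 0, -28  ⇒  Σ = -41
Signed area = Σ/2 = -20.5 (negative ⇒ clockwise traversal).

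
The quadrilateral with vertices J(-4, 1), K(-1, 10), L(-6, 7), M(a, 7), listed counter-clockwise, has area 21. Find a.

-7

The doubled signed area Σ (x_i y_{i+1} − x_{i+1} y_i) is linear in a.
With a=0 it equals 0; the coefficient of a is -6 (from the two edges through M).
So -6·a + 0 = 2·21 = 42 ⇒ a = -7.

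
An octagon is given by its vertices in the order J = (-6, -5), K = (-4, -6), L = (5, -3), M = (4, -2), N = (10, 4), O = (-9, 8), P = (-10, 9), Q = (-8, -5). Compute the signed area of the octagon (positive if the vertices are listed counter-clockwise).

171.5

J→K: (-6)(-6) − (-4)(-5) = 16
K→L: (-4)(-3) − (5)(-6) = 42
L→M: (5)(-2) − (4)(-3) = 2
M→N: (4)(4) − (10)(-2) = 36
N→O: (10)(8) − (-9)(4) = 116
O→P: (-9)(9) − (-10)(8) = -1
P→Q: (-10)(-5) − (-8)(9) = 122
Q→J: (-8)(-5) − (-6)(-5) = 10
Σ = 343
Signed area = Σ/2 = 171.5 (positive ⇒ counter-clockwise traversal).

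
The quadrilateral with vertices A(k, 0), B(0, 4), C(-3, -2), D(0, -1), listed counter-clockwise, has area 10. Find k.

The doubled signed area Σ (x_i y_{i+1} − x_{i+1} y_i) is linear in k.
With k=0 it equals 15; the coefficient of k is 5 (from the two edges through A).
So 5·k + 15 = 2·10 = 20 ⇒ k = 1.

1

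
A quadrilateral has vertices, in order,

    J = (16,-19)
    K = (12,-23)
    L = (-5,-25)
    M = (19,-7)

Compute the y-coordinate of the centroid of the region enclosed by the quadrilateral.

Apply Gauss's area formula. First the cross-terms c_i = x_i·y_{i+1} − x_{i+1}·y_i:
  -140, -415, 510, -249  ⇒  2A = -294, A = -147.
Then Σ (y_i + y_{i+1})·c_i = 15954, so ȳ = 15954 / (6·(-147)) = -2659/147.

-2659/147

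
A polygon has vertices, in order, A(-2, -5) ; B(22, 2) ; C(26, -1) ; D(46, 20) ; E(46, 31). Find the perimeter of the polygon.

|AB| = √((24)² + (7)²) = √625 = 25
|BC| = √((4)² + (-3)²) = √25 = 5
|CD| = √((20)² + (21)²) = √841 = 29
|DE| = √((0)² + (11)²) = √121 = 11
|EA| = √((-48)² + (-36)²) = √3600 = 60
Perimeter = 25 + 5 + 29 + 11 + 60 = 130.

130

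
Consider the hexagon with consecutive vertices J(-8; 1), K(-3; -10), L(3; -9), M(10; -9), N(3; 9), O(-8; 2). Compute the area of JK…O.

Cross-terms: 83, 57, 63, 117, 78, 8  ⇒  Σ = 406
Area = |Σ|/2 = 203.

203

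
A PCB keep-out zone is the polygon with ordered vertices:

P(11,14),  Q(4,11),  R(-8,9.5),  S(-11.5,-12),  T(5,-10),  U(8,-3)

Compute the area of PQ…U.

Cross-terms: 65, 126, 205.25, 175, 65, 145  ⇒  Σ = 781.25
Area = |Σ|/2 = 390.625.

390.625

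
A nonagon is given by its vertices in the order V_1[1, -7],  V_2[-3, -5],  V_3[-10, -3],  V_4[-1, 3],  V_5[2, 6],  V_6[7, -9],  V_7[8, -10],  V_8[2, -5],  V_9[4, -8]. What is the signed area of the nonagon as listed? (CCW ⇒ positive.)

-103

Cross-terms: -26, -41, -33, -12, -60, 2, -20, 4, -20  ⇒  Σ = -206
Signed area = Σ/2 = -103 (negative ⇒ clockwise traversal).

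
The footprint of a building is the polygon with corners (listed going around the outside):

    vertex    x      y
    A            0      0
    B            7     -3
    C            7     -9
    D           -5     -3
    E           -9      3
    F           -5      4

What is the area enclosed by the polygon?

Σ = (0) + (-42) + (-66) + (-42) + (-21) + (0) = -171
Area = |Σ|/2 = 85.5.

85.5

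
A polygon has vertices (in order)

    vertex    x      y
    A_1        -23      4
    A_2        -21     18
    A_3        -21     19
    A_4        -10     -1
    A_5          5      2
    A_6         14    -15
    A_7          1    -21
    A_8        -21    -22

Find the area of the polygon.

Apply the surveyor's formula: 2A = Σ (x_i·y_{i+1} − x_{i+1}·y_i), indices taken mod 8.
Σ = (-330) + (-21) + (211) + (-15) + (-103) + (-279) + (-463) + (-590) = -1590
Area = |Σ|/2 = 795.

795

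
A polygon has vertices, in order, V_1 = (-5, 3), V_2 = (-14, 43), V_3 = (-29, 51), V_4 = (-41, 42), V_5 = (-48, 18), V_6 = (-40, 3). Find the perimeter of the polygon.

|V_1V_2| = √((-9)² + (40)²) = √1681 = 41
|V_2V_3| = √((-15)² + (8)²) = √289 = 17
|V_3V_4| = √((-12)² + (-9)²) = √225 = 15
|V_4V_5| = √((-7)² + (-24)²) = √625 = 25
|V_5V_6| = √((8)² + (-15)²) = √289 = 17
|V_6V_1| = √((35)² + (0)²) = √1225 = 35
Perimeter = 41 + 17 + 15 + 25 + 17 + 35 = 150.

150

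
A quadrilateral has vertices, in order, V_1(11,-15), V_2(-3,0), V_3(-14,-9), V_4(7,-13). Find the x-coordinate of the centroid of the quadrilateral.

Apply the surveyor's formula. First the cross-terms c_i = x_i·y_{i+1} − x_{i+1}·y_i:
  -45, 27, 245, 38  ⇒  2A = 265, A = 132.5.
Then Σ (x_i + x_{i+1})·c_i = -1850, so x̄ = -1850 / (6·132.5) = -370/159.

-370/159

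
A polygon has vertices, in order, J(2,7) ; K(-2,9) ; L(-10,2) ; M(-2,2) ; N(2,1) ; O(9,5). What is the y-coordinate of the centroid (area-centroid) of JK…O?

1009/225

Apply the shoelace formula. First the cross-terms c_i = x_i·y_{i+1} − x_{i+1}·y_i:
  32, 86, -16, -6, 1, 53  ⇒  2A = 150, A = 75.
Then Σ (y_i + y_{i+1})·c_i = 2018, so ȳ = 2018 / (6·75) = 1009/225.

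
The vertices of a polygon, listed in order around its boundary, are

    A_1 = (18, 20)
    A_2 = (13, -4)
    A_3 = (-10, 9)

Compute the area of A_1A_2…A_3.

308.5

Apply the shoelace formula: 2A = Σ (x_i·y_{i+1} − x_{i+1}·y_i), indices taken mod 3.
A_1→A_2: (18)(-4) − (13)(20) = -332
A_2→A_3: (13)(9) − (-10)(-4) = 77
A_3→A_1: (-10)(20) − (18)(9) = -362
Σ = -617
Area = |Σ|/2 = 308.5.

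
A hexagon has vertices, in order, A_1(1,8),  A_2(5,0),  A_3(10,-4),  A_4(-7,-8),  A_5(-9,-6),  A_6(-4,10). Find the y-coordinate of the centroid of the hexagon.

-44/177

Apply the shoelace formula. First the cross-terms c_i = x_i·y_{i+1} − x_{i+1}·y_i:
  -40, -20, -108, -30, -114, -42  ⇒  2A = -354, A = -177.
Then Σ (y_i + y_{i+1})·c_i = 264, so ȳ = 264 / (6·(-177)) = -44/177.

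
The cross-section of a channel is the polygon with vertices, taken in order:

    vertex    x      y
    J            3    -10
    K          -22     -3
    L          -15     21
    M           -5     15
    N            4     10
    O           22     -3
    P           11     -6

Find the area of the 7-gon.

Apply the shoelace (surveyor's) formula: 2A = Σ (x_i·y_{i+1} − x_{i+1}·y_i), indices taken mod 7.
Σ = (-229) + (-507) + (-120) + (-110) + (-232) + (-99) + (-92) = -1389
Area = |Σ|/2 = 694.5.

694.5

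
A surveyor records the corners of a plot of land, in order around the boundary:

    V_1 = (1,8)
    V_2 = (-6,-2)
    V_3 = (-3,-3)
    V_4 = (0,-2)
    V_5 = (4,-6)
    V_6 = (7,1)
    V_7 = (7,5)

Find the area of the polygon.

Σ = (46) + (12) + (6) + (8) + (46) + (28) + (51) = 197
Area = |Σ|/2 = 98.5.

98.5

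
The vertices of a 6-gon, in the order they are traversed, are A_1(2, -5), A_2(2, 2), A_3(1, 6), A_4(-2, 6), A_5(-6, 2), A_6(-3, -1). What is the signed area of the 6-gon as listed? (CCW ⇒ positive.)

Apply the surveyor's formula: 2A = Σ (x_i·y_{i+1} − x_{i+1}·y_i), indices taken mod 6.
Σ = (14) + (10) + (18) + (32) + (12) + (17) = 103
Signed area = Σ/2 = 51.5 (positive ⇒ counter-clockwise traversal).

51.5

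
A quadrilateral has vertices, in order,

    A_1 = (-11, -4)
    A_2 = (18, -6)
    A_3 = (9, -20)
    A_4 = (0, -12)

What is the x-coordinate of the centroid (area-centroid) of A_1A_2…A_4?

284/51

Apply the shoelace formula. First the cross-terms c_i = x_i·y_{i+1} − x_{i+1}·y_i:
  138, -306, -108, -132  ⇒  2A = -408, A = -204.
Then Σ (x_i + x_{i+1})·c_i = -6816, so x̄ = -6816 / (6·(-204)) = 284/51.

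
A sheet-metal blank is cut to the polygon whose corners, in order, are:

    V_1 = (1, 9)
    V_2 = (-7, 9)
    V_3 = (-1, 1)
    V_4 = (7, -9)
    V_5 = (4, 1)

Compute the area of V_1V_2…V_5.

Σ = (72) + (2) + (2) + (43) + (35) = 154
Area = |Σ|/2 = 77.

77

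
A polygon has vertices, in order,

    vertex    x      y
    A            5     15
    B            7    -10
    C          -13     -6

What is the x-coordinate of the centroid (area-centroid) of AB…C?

Apply the shoelace formula. First the cross-terms c_i = x_i·y_{i+1} − x_{i+1}·y_i:
  -155, -172, -165  ⇒  2A = -492, A = -246.
Then Σ (x_i + x_{i+1})·c_i = 492, so x̄ = 492 / (6·(-246)) = -1/3.

-1/3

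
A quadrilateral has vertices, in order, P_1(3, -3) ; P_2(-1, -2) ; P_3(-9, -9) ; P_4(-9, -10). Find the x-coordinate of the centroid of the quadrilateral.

Apply Gauss's area formula. First the cross-terms c_i = x_i·y_{i+1} − x_{i+1}·y_i:
  -9, -9, 9, 57  ⇒  2A = 48, A = 24.
Then Σ (x_i + x_{i+1})·c_i = -432, so x̄ = -432 / (6·24) = -3.

-3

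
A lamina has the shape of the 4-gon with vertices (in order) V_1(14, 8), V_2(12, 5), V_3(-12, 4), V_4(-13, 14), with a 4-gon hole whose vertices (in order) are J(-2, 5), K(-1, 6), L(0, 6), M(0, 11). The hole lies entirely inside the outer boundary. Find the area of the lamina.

162.5

Outer boundary:
Apply the shoelace (surveyor's) formula: 2A = Σ (x_i·y_{i+1} − x_{i+1}·y_i), indices taken mod 4.
Σ = (-26) + (108) + (-116) + (-300) = -334
Area = |Σ|/2 = 167.
Hole:
Apply Gauss's area formula: 2A = Σ (x_i·y_{i+1} − x_{i+1}·y_i), indices taken mod 4.
J→K: (-2)(6) − (-1)(5) = -7
K→L: (-1)(6) − (0)(6) = -6
L→M: (0)(11) − (0)(6) = 0
M→J: (0)(5) − (-2)(11) = 22
Σ = 9
Area = |Σ|/2 = 4.5.
Net area = 167 − 4.5 = 162.5.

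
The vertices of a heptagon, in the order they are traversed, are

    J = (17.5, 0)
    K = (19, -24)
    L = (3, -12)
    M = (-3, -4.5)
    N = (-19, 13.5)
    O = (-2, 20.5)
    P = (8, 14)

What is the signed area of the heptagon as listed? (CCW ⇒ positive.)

-775.5

Σ = (-420) + (-156) + (-49.5) + (-126) + (-362.5) + (-192) + (-245) = -1551
Signed area = Σ/2 = -775.5 (negative ⇒ clockwise traversal).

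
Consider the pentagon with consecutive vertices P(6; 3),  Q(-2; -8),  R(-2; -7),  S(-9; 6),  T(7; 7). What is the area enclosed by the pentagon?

122.5

Cross-terms: -42, -2, -75, -105, -21  ⇒  Σ = -245
Area = |Σ|/2 = 122.5.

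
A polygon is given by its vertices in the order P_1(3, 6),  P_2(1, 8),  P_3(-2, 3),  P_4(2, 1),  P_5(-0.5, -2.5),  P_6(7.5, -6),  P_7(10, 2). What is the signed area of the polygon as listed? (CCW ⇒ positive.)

Σ = (18) + (19) + (-8) + (-4.5) + (21.75) + (75) + (54) = 175.25
Signed area = Σ/2 = 87.625 (positive ⇒ counter-clockwise traversal).

87.625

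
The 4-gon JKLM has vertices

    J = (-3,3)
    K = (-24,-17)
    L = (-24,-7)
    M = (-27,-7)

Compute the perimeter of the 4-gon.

|JK| = √((-21)² + (-20)²) = √841 = 29
|KL| = √((0)² + (10)²) = √100 = 10
|LM| = √((-3)² + (0)²) = √9 = 3
|MJ| = √((24)² + (10)²) = √676 = 26
Perimeter = 29 + 10 + 3 + 26 = 68.

68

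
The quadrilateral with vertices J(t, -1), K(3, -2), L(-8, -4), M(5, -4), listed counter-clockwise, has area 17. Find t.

Write out the shoelace sum; only the two edges meeting at J involve t:
2·Area = [(5·(-1) − t·(-4)) + (t·(-2) − 3·(-1))] + 24
       = 2·t + 22 = 34
⇒ t = 6.

6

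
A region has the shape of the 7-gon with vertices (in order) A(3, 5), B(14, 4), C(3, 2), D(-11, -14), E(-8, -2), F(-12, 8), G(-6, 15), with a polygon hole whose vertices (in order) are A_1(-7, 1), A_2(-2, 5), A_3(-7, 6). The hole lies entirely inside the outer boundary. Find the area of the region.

211

Outer boundary:
Apply Gauss's area formula: 2A = Σ (x_i·y_{i+1} − x_{i+1}·y_i), indices taken mod 7.
Σ = (-58) + (16) + (-20) + (-90) + (-88) + (-132) + (-75) = -447
Area = |Σ|/2 = 223.5.
Hole:
Σ = (-33) + (23) + (35) = 25
Area = |Σ|/2 = 12.5.
Net area = 223.5 − 12.5 = 211.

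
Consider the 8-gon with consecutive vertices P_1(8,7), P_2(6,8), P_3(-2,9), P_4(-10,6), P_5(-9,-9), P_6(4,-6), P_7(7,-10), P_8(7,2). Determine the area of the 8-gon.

Apply the shoelace (surveyor's) formula: 2A = Σ (x_i·y_{i+1} − x_{i+1}·y_i), indices taken mod 8.
Σ = (22) + (70) + (78) + (144) + (90) + (2) + (84) + (33) = 523
Area = |Σ|/2 = 261.5.

261.5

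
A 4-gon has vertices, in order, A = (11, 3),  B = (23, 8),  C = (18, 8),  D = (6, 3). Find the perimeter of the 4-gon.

36

|AB| = √((12)² + (5)²) = √169 = 13
|BC| = √((-5)² + (0)²) = √25 = 5
|CD| = √((-12)² + (-5)²) = √169 = 13
|DA| = √((5)² + (0)²) = √25 = 5
Perimeter = 13 + 5 + 13 + 5 = 36.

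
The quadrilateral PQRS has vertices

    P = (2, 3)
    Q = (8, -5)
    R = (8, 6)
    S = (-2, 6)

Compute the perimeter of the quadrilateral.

|PQ| = √((6)² + (-8)²) = √100 = 10
|QR| = √((0)² + (11)²) = √121 = 11
|RS| = √((-10)² + (0)²) = √100 = 10
|SP| = √((4)² + (-3)²) = √25 = 5
Perimeter = 10 + 11 + 10 + 5 = 36.

36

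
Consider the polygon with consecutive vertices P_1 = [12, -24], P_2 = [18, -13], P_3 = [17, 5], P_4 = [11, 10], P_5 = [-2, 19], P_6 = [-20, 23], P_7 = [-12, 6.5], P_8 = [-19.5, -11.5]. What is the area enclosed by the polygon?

1140.875

Apply Gauss's area formula: 2A = Σ (x_i·y_{i+1} − x_{i+1}·y_i), indices taken mod 8.
Σ = (276) + (311) + (115) + (229) + (334) + (146) + (264.75) + (606) = 2281.75
Area = |Σ|/2 = 1140.875.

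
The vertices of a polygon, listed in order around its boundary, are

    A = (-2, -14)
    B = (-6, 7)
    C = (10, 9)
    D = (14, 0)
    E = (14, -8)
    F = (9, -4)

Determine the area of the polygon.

Apply Gauss's area formula: 2A = Σ (x_i·y_{i+1} − x_{i+1}·y_i), indices taken mod 6.
Σ = (-98) + (-124) + (-126) + (-112) + (16) + (-134) = -578
Area = |Σ|/2 = 289.

289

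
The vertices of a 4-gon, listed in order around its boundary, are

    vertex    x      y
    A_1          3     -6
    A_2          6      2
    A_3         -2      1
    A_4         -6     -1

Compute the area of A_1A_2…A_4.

49.5

Apply the shoelace (surveyor's) formula: 2A = Σ (x_i·y_{i+1} − x_{i+1}·y_i), indices taken mod 4.
Σ = (42) + (10) + (8) + (39) = 99
Area = |Σ|/2 = 49.5.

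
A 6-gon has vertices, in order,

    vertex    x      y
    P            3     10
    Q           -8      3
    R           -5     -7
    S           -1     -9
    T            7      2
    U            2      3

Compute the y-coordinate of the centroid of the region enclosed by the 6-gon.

22/287

Apply Gauss's area formula. First the cross-terms c_i = x_i·y_{i+1} − x_{i+1}·y_i:
  89, 71, 38, 61, 17, 11  ⇒  2A = 287, A = 143.5.
Then Σ (y_i + y_{i+1})·c_i = 66, so ȳ = 66 / (6·143.5) = 22/287.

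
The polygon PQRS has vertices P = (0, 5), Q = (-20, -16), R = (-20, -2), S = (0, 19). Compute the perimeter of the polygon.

86

|PQ| = √((-20)² + (-21)²) = √841 = 29
|QR| = √((0)² + (14)²) = √196 = 14
|RS| = √((20)² + (21)²) = √841 = 29
|SP| = √((0)² + (-14)²) = √196 = 14
Perimeter = 29 + 14 + 29 + 14 = 86.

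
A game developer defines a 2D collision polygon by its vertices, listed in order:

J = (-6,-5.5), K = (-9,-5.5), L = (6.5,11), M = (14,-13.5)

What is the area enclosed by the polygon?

239.75

J→K: (-6)(-5.5) − (-9)(-5.5) = -16.5
K→L: (-9)(11) − (6.5)(-5.5) = -63.25
L→M: (6.5)(-13.5) − (14)(11) = -241.75
M→J: (14)(-5.5) − (-6)(-13.5) = -158
Σ = -479.5
Area = |Σ|/2 = 239.75.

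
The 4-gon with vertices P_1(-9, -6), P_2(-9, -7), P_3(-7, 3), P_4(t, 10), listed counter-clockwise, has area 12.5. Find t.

-8

The doubled signed area Σ (x_i y_{i+1} − x_{i+1} y_i) is linear in t.
With t=0 it equals -47; the coefficient of t is -9 (from the two edges through P_4).
So -9·t + -47 = 2·12.5 = 25 ⇒ t = -8.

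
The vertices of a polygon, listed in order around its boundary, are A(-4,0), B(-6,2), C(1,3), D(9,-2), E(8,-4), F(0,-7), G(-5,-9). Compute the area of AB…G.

Apply the shoelace formula: 2A = Σ (x_i·y_{i+1} − x_{i+1}·y_i), indices taken mod 7.
Σ = (-8) + (-20) + (-29) + (-20) + (-56) + (-35) + (-36) = -204
Area = |Σ|/2 = 102.

102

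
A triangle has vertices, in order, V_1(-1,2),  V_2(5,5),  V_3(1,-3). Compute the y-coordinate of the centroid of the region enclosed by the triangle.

4/3

Apply the surveyor's formula. First the cross-terms c_i = x_i·y_{i+1} − x_{i+1}·y_i:
  -15, -20, -1  ⇒  2A = -36, A = -18.
Then Σ (y_i + y_{i+1})·c_i = -144, so ȳ = -144 / (6·(-18)) = 4/3.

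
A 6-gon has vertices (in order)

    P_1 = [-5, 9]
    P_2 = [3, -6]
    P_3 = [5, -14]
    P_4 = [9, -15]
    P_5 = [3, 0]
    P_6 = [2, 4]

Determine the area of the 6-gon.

68.5

Apply Gauss's area formula: 2A = Σ (x_i·y_{i+1} − x_{i+1}·y_i), indices taken mod 6.
Σ = (3) + (-12) + (51) + (45) + (12) + (38) = 137
Area = |Σ|/2 = 68.5.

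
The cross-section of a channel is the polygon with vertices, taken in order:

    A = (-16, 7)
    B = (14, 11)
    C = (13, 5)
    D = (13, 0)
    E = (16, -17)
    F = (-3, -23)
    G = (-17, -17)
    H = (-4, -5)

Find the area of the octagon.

741.5

Apply Gauss's area formula: 2A = Σ (x_i·y_{i+1} − x_{i+1}·y_i), indices taken mod 8.
A→B: (-16)(11) − (14)(7) = -274
B→C: (14)(5) − (13)(11) = -73
C→D: (13)(0) − (13)(5) = -65
D→E: (13)(-17) − (16)(0) = -221
E→F: (16)(-23) − (-3)(-17) = -419
F→G: (-3)(-17) − (-17)(-23) = -340
G→H: (-17)(-5) − (-4)(-17) = 17
H→A: (-4)(7) − (-16)(-5) = -108
Σ = -1483
Area = |Σ|/2 = 741.5.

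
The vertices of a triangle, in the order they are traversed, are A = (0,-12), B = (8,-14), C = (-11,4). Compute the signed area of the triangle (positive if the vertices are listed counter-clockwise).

53

Σ = (96) + (-122) + (132) = 106
Signed area = Σ/2 = 53 (positive ⇒ counter-clockwise traversal).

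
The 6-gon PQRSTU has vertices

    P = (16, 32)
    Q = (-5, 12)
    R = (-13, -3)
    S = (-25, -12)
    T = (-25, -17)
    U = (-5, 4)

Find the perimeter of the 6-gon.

|PQ| = √((-21)² + (-20)²) = √841 = 29
|QR| = √((-8)² + (-15)²) = √289 = 17
|RS| = √((-12)² + (-9)²) = √225 = 15
|ST| = √((0)² + (-5)²) = √25 = 5
|TU| = √((20)² + (21)²) = √841 = 29
|UP| = √((21)² + (28)²) = √1225 = 35
Perimeter = 29 + 17 + 15 + 5 + 29 + 35 = 130.

130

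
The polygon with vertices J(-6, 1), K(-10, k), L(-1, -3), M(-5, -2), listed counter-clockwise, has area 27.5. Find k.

-9

Write out the shoelace sum; only the two edges meeting at K involve k:
2·Area = [((-6)·k − (-10)·1) + ((-10)·(-3) − (-1)·k)] + -30
       = -5·k + 10 = 55
⇒ k = -9.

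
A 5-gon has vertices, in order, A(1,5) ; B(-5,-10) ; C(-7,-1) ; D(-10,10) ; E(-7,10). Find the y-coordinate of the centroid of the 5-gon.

Apply the surveyor's formula. First the cross-terms c_i = x_i·y_{i+1} − x_{i+1}·y_i:
  15, -65, -80, -30, -45  ⇒  2A = -205, A = -102.5.
Then Σ (y_i + y_{i+1})·c_i = -1355, so ȳ = -1355 / (6·(-102.5)) = 271/123.

271/123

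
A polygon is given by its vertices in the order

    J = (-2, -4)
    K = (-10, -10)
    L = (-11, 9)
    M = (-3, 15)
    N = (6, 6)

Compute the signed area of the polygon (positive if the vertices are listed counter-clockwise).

J→K: (-2)(-10) − (-10)(-4) = -20
K→L: (-10)(9) − (-11)(-10) = -200
L→M: (-11)(15) − (-3)(9) = -138
M→N: (-3)(6) − (6)(15) = -108
N→J: (6)(-4) − (-2)(6) = -12
Σ = -478
Signed area = Σ/2 = -239 (negative ⇒ clockwise traversal).

-239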